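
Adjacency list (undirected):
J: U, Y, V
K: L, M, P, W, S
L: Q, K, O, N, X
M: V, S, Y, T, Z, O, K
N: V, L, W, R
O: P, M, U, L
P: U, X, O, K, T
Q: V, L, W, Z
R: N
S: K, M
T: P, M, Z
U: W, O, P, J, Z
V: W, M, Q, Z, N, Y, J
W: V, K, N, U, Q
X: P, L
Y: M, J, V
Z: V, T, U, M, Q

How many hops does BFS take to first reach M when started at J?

Level 0: J
Level 1: U, V, Y
Level 2: M, N, O, P, Q, W, Z
Level 3: K, L, R, S, T, X
M first appears at level 2.

2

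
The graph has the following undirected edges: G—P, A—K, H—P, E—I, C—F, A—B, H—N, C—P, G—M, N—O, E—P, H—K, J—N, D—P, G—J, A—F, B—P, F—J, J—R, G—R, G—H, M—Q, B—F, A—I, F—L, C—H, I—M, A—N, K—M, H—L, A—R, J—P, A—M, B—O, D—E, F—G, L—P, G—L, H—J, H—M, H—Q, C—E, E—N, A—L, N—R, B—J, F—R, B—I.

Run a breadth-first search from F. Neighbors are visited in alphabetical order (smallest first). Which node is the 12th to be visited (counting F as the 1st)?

N

Visit F; enqueue A, B, C, G, J, L, R → queue [A, B, C, G, J, L, R]
Visit A; enqueue I, K, M, N → queue [B, C, G, J, L, R, I, K, M, N]
Visit B; enqueue O, P → queue [C, G, J, L, R, I, K, M, N, O, P]
Visit C; enqueue E, H → queue [G, J, L, R, I, K, M, N, O, P, E, H]
Visit G → queue [J, L, R, I, K, M, N, O, P, E, H]
Visit J → queue [L, R, I, K, M, N, O, P, E, H]
Visit L → queue [R, I, K, M, N, O, P, E, H]
Visit R → queue [I, K, M, N, O, P, E, H]
Visit I → queue [K, M, N, O, P, E, H]
Visit K → queue [M, N, O, P, E, H]
Visit M; enqueue Q → queue [N, O, P, E, H, Q]
Visit N → queue [O, P, E, H, Q]
Visit O → queue [P, E, H, Q]
Visit P; enqueue D → queue [E, H, Q, D]
Visit E → queue [H, Q, D]
Visit H → queue [Q, D]
Visit Q → queue [D]
Visit D → queue []

Visit order: F, A, B, C, G, J, L, R, I, K, M, N, O, P, E, H, Q, D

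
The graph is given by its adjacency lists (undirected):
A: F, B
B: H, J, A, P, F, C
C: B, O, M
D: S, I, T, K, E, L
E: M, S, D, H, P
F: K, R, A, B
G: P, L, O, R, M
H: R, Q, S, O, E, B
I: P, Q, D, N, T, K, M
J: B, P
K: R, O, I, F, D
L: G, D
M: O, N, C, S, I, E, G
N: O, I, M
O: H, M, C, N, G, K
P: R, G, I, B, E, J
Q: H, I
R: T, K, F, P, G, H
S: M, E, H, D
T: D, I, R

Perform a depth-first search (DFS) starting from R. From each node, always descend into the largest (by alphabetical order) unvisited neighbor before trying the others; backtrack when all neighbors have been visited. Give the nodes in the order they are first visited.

Visit R
R → T
T → I
I → Q
Q → H
H → S
S → M
M → O
O → N
O → K
K → F
F → B
B → P
P → J
P → G
G → L
L → D
D → E
B → C
B → A

R → T → I → Q → H → S → M → O → N → K → F → B → P → J → G → L → D → E → C → A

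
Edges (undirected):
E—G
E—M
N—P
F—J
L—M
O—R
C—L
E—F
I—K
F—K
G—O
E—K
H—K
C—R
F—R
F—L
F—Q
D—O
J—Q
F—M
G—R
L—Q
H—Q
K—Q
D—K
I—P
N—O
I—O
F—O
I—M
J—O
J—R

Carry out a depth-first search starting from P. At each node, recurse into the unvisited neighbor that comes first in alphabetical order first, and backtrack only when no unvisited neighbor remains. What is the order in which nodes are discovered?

P → I → K → D → O → F → E → G → R → C → L → M → Q → H → J → N

Visit P
P → I
I → K
K → D
D → O
O → F
F → E
E → G
G → R
R → C
C → L
L → M
L → Q
Q → H
Q → J
O → N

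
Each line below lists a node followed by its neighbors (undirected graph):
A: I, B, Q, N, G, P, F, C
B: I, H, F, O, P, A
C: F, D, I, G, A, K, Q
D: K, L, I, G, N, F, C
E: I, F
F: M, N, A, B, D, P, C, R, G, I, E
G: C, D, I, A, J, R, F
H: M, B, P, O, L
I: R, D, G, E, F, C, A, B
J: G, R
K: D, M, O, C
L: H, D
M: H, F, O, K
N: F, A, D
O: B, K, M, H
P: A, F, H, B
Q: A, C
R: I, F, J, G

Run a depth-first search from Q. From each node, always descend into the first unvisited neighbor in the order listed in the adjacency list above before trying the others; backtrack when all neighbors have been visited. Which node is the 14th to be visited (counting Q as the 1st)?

C

Visit Q
Q → A
A → I
I → R
R → F
F → M
M → H
H → B
B → O
O → K
K → D
D → L
D → G
G → C
G → J
D → N
B → P
F → E

Visit order: Q, A, I, R, F, M, H, B, O, K, D, L, G, C, J, N, P, E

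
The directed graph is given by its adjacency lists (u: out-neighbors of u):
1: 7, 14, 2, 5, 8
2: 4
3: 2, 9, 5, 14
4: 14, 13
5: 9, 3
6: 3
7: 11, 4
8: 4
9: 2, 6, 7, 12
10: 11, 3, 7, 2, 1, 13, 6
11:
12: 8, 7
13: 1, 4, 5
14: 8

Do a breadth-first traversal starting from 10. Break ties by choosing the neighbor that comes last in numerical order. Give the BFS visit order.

Visit 10; enqueue 13, 11, 7, 6, 3, 2, 1 → queue [13, 11, 7, 6, 3, 2, 1]
Visit 13; enqueue 5, 4 → queue [11, 7, 6, 3, 2, 1, 5, 4]
Visit 11 → queue [7, 6, 3, 2, 1, 5, 4]
Visit 7 → queue [6, 3, 2, 1, 5, 4]
Visit 6 → queue [3, 2, 1, 5, 4]
Visit 3; enqueue 14, 9 → queue [2, 1, 5, 4, 14, 9]
Visit 2 → queue [1, 5, 4, 14, 9]
Visit 1; enqueue 8 → queue [5, 4, 14, 9, 8]
Visit 5 → queue [4, 14, 9, 8]
Visit 4 → queue [14, 9, 8]
Visit 14 → queue [9, 8]
Visit 9; enqueue 12 → queue [8, 12]
Visit 8 → queue [12]
Visit 12 → queue []

10, 13, 11, 7, 6, 3, 2, 1, 5, 4, 14, 9, 8, 12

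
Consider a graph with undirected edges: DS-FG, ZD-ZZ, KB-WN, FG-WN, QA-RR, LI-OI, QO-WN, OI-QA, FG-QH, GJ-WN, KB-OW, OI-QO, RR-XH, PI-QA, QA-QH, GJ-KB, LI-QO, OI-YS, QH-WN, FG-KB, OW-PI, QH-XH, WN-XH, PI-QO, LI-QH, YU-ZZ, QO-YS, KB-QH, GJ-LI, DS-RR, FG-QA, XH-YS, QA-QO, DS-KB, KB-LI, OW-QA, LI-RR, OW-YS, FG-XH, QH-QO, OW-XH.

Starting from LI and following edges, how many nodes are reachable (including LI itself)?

15

BFS from LI visits: LI, GJ, KB, OI, QH, QO, RR, WN, DS, FG, OW, QA, YS, XH, PI
Reachable nodes: 15 of 18 total.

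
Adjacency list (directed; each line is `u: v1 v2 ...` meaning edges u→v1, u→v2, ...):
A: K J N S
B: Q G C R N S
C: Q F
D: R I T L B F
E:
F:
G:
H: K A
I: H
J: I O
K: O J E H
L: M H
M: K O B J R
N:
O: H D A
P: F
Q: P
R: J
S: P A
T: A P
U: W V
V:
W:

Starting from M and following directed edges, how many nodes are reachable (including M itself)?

BFS from M visits: M, B, J, K, O, R, C, G, N, Q, S, I, E, H, A, D, F, P, L, T
Reachable nodes: 20 of 23 total.

20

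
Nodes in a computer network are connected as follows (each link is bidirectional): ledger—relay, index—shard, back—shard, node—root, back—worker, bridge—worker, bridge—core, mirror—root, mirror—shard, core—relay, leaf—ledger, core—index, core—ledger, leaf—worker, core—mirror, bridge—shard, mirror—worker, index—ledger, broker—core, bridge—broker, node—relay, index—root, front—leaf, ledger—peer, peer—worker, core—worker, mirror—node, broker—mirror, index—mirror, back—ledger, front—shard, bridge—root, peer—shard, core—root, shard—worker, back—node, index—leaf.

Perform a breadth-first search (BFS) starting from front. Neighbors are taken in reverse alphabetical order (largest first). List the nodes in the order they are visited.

front, shard, leaf, worker, peer, mirror, index, bridge, back, ledger, core, root, node, broker, relay

Visit front; enqueue shard, leaf → queue [shard, leaf]
Visit shard; enqueue worker, peer, mirror, index, bridge, back → queue [leaf, worker, peer, mirror, index, bridge, back]
Visit leaf; enqueue ledger → queue [worker, peer, mirror, index, bridge, back, ledger]
Visit worker; enqueue core → queue [peer, mirror, index, bridge, back, ledger, core]
Visit peer → queue [mirror, index, bridge, back, ledger, core]
Visit mirror; enqueue root, node, broker → queue [index, bridge, back, ledger, core, root, node, broker]
Visit index → queue [bridge, back, ledger, core, root, node, broker]
Visit bridge → queue [back, ledger, core, root, node, broker]
Visit back → queue [ledger, core, root, node, broker]
Visit ledger; enqueue relay → queue [core, root, node, broker, relay]
Visit core → queue [root, node, broker, relay]
Visit root → queue [node, broker, relay]
Visit node → queue [broker, relay]
Visit broker → queue [relay]
Visit relay → queue []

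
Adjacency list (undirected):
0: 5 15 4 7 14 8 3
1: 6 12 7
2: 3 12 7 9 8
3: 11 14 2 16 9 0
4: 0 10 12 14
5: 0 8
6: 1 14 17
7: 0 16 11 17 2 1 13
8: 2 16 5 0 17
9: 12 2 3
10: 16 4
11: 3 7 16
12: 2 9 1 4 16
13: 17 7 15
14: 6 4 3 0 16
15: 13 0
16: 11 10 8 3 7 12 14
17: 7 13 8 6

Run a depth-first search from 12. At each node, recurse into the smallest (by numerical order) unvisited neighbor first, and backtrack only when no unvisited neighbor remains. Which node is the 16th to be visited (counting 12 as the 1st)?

10

Visit 12
12 → 1
1 → 6
6 → 14
14 → 0
0 → 3
3 → 2
2 → 7
7 → 11
11 → 16
16 → 8
8 → 5
8 → 17
17 → 13
13 → 15
16 → 10
10 → 4
2 → 9

Visit order: 12, 1, 6, 14, 0, 3, 2, 7, 11, 16, 8, 5, 17, 13, 15, 10, 4, 9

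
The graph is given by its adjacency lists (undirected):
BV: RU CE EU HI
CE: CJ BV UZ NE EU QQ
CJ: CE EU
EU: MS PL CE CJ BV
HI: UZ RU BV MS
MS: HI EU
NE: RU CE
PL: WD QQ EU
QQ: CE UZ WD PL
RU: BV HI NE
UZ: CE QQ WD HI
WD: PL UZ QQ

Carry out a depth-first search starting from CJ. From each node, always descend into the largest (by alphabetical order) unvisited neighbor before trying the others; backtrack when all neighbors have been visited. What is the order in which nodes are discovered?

Visit CJ
CJ → EU
EU → PL
PL → WD
WD → UZ
UZ → QQ
QQ → CE
CE → NE
NE → RU
RU → HI
HI → MS
HI → BV

CJ, EU, PL, WD, UZ, QQ, CE, NE, RU, HI, MS, BV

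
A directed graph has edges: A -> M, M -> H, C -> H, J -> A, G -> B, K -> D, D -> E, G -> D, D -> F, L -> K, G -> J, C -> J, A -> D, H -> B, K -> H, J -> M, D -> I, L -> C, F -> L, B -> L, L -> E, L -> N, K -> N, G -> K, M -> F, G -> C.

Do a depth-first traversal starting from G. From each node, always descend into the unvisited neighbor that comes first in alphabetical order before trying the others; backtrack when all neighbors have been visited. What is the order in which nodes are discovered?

G → B → L → C → H → J → A → D → E → F → I → M → K → N

Visit G
G → B
B → L
L → C
C → H
C → J
J → A
A → D
D → E
D → F
D → I
A → M
L → K
K → N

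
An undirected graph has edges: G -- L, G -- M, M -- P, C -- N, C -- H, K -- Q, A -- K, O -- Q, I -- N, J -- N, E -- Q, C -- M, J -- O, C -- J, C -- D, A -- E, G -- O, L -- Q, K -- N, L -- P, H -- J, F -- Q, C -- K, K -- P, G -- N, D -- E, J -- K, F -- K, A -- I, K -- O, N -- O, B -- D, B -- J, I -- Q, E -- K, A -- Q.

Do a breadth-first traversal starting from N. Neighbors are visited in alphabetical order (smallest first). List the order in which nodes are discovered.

Visit N; enqueue C, G, I, J, K, O → queue [C, G, I, J, K, O]
Visit C; enqueue D, H, M → queue [G, I, J, K, O, D, H, M]
Visit G; enqueue L → queue [I, J, K, O, D, H, M, L]
Visit I; enqueue A, Q → queue [J, K, O, D, H, M, L, A, Q]
Visit J; enqueue B → queue [K, O, D, H, M, L, A, Q, B]
Visit K; enqueue E, F, P → queue [O, D, H, M, L, A, Q, B, E, F, P]
Visit O → queue [D, H, M, L, A, Q, B, E, F, P]
Visit D → queue [H, M, L, A, Q, B, E, F, P]
Visit H → queue [M, L, A, Q, B, E, F, P]
Visit M → queue [L, A, Q, B, E, F, P]
Visit L → queue [A, Q, B, E, F, P]
Visit A → queue [Q, B, E, F, P]
Visit Q → queue [B, E, F, P]
Visit B → queue [E, F, P]
Visit E → queue [F, P]
Visit F → queue [P]
Visit P → queue []

N → C → G → I → J → K → O → D → H → M → L → A → Q → B → E → F → P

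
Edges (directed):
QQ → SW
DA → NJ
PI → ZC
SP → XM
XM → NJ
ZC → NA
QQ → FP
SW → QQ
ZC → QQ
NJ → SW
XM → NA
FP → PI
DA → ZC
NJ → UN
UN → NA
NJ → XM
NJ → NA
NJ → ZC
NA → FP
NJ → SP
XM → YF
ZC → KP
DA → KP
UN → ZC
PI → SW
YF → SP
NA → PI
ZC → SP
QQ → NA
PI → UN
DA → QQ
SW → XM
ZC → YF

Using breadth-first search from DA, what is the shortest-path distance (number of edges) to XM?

Level 0: DA
Level 1: KP, NJ, QQ, ZC
Level 2: FP, NA, SP, SW, UN, XM, YF
Level 3: PI
XM first appears at level 2.

2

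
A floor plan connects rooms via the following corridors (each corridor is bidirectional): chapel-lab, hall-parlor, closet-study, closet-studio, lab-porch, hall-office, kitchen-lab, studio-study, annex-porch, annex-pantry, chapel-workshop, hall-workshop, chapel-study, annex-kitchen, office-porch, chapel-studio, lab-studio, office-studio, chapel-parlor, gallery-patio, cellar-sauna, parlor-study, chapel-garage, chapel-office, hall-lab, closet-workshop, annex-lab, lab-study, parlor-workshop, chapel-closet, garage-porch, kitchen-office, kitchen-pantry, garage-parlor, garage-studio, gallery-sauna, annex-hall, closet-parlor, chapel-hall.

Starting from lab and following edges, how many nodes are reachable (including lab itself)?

14

BFS from lab visits: lab, annex, chapel, hall, kitchen, porch, studio, study, pantry, closet, garage, office, parlor, workshop
Reachable nodes: 14 of 18 total.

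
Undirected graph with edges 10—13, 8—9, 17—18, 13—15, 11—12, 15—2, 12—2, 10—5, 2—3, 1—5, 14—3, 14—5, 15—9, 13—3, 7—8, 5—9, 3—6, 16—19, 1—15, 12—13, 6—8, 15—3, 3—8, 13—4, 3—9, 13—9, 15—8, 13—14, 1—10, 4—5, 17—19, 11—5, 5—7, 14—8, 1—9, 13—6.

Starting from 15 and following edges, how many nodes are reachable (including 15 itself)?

BFS from 15 visits: 15, 13, 9, 8, 3, 2, 1, 14, 12, 10, 6, 4, 5, 7, 11
Reachable nodes: 15 of 19 total.

15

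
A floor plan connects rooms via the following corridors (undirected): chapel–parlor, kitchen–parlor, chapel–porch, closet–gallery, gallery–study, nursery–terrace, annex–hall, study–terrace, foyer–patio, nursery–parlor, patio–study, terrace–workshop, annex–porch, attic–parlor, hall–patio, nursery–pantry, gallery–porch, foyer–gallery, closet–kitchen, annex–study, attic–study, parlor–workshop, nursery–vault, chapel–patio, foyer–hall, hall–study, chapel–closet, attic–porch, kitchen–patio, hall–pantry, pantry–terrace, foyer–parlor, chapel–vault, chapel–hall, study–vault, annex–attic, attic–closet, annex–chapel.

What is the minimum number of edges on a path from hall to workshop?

3

Level 0: hall
Level 1: annex, chapel, foyer, pantry, patio, study
Level 2: attic, closet, gallery, kitchen, nursery, parlor, porch, terrace, vault
Level 3: workshop
workshop first appears at level 3.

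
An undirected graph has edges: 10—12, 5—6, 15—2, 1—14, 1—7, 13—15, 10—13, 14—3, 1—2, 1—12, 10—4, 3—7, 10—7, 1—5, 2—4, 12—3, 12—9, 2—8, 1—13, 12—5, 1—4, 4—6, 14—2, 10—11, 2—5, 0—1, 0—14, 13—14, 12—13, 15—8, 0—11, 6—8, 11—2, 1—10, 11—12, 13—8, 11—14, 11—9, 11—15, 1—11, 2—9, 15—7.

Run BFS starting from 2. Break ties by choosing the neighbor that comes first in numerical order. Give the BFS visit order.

2, 1, 4, 5, 8, 9, 11, 14, 15, 0, 7, 10, 12, 13, 6, 3

Visit 2; enqueue 1, 4, 5, 8, 9, 11, 14, 15 → queue [1, 4, 5, 8, 9, 11, 14, 15]
Visit 1; enqueue 0, 7, 10, 12, 13 → queue [4, 5, 8, 9, 11, 14, 15, 0, 7, 10, 12, 13]
Visit 4; enqueue 6 → queue [5, 8, 9, 11, 14, 15, 0, 7, 10, 12, 13, 6]
Visit 5 → queue [8, 9, 11, 14, 15, 0, 7, 10, 12, 13, 6]
Visit 8 → queue [9, 11, 14, 15, 0, 7, 10, 12, 13, 6]
Visit 9 → queue [11, 14, 15, 0, 7, 10, 12, 13, 6]
Visit 11 → queue [14, 15, 0, 7, 10, 12, 13, 6]
Visit 14; enqueue 3 → queue [15, 0, 7, 10, 12, 13, 6, 3]
Visit 15 → queue [0, 7, 10, 12, 13, 6, 3]
Visit 0 → queue [7, 10, 12, 13, 6, 3]
Visit 7 → queue [10, 12, 13, 6, 3]
Visit 10 → queue [12, 13, 6, 3]
Visit 12 → queue [13, 6, 3]
Visit 13 → queue [6, 3]
Visit 6 → queue [3]
Visit 3 → queue []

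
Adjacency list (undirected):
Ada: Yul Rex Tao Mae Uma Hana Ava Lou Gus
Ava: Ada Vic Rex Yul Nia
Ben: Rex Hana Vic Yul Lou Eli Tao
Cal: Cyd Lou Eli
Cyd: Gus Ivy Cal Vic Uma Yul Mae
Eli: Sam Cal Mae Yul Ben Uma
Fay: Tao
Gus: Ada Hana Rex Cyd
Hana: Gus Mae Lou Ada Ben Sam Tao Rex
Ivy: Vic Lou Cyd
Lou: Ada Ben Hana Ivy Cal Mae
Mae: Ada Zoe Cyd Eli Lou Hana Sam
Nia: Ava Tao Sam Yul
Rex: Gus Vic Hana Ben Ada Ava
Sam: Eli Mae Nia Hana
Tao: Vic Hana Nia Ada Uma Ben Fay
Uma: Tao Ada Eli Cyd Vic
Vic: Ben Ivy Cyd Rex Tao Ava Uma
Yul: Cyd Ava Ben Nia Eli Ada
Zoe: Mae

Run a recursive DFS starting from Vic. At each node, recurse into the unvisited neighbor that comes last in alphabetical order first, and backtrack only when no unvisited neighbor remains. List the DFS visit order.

Visit Vic
Vic → Uma
Uma → Tao
Tao → Nia
Nia → Yul
Yul → Eli
Eli → Sam
Sam → Mae
Mae → Zoe
Mae → Lou
Lou → Ivy
Ivy → Cyd
Cyd → Gus
Gus → Rex
Rex → Hana
Hana → Ben
Hana → Ada
Ada → Ava
Cyd → Cal
Tao → Fay

Vic Uma Tao Nia Yul Eli Sam Mae Zoe Lou Ivy Cyd Gus Rex Hana Ben Ada Ava Cal Fay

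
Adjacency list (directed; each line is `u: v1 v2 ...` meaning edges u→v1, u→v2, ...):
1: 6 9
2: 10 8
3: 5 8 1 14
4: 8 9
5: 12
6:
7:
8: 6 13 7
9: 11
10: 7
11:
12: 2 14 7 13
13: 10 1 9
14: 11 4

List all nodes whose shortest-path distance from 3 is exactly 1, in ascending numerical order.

1, 5, 8, 14

Level 0: 3
Level 1: 1, 5, 8, 14
Level 2: 4, 6, 7, 9, 11, 12, 13
Level 3: 2, 10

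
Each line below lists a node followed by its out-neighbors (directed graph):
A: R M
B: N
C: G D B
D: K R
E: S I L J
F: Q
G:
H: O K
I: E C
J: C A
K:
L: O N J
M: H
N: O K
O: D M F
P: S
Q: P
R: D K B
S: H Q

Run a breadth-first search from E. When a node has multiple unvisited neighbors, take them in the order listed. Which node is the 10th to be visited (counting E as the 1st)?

Visit E; enqueue S, I, L, J → queue [S, I, L, J]
Visit S; enqueue H, Q → queue [I, L, J, H, Q]
Visit I; enqueue C → queue [L, J, H, Q, C]
Visit L; enqueue O, N → queue [J, H, Q, C, O, N]
Visit J; enqueue A → queue [H, Q, C, O, N, A]
Visit H; enqueue K → queue [Q, C, O, N, A, K]
Visit Q; enqueue P → queue [C, O, N, A, K, P]
Visit C; enqueue G, D, B → queue [O, N, A, K, P, G, D, B]
Visit O; enqueue M, F → queue [N, A, K, P, G, D, B, M, F]
Visit N → queue [A, K, P, G, D, B, M, F]
Visit A; enqueue R → queue [K, P, G, D, B, M, F, R]
Visit K → queue [P, G, D, B, M, F, R]
Visit P → queue [G, D, B, M, F, R]
Visit G → queue [D, B, M, F, R]
Visit D → queue [B, M, F, R]
Visit B → queue [M, F, R]
Visit M → queue [F, R]
Visit F → queue [R]
Visit R → queue []

Visit order: E, S, I, L, J, H, Q, C, O, N, A, K, P, G, D, B, M, F, R

N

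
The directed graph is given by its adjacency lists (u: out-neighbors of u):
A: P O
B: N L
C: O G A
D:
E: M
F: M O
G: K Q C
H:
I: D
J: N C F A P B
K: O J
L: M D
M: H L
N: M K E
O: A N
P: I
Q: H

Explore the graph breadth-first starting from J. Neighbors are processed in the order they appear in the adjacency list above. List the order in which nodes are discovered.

Visit J; enqueue N, C, F, A, P, B → queue [N, C, F, A, P, B]
Visit N; enqueue M, K, E → queue [C, F, A, P, B, M, K, E]
Visit C; enqueue O, G → queue [F, A, P, B, M, K, E, O, G]
Visit F → queue [A, P, B, M, K, E, O, G]
Visit A → queue [P, B, M, K, E, O, G]
Visit P; enqueue I → queue [B, M, K, E, O, G, I]
Visit B; enqueue L → queue [M, K, E, O, G, I, L]
Visit M; enqueue H → queue [K, E, O, G, I, L, H]
Visit K → queue [E, O, G, I, L, H]
Visit E → queue [O, G, I, L, H]
Visit O → queue [G, I, L, H]
Visit G; enqueue Q → queue [I, L, H, Q]
Visit I; enqueue D → queue [L, H, Q, D]
Visit L → queue [H, Q, D]
Visit H → queue [Q, D]
Visit Q → queue [D]
Visit D → queue []

J -> N -> C -> F -> A -> P -> B -> M -> K -> E -> O -> G -> I -> L -> H -> Q -> D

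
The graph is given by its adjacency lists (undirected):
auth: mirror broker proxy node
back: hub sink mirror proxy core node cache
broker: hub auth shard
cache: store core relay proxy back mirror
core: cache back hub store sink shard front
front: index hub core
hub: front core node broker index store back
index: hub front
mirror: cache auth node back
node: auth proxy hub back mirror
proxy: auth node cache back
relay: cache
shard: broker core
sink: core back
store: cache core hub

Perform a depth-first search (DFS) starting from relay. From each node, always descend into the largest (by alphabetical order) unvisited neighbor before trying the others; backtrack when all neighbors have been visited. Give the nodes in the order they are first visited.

Visit relay
relay → cache
cache → store
store → hub
hub → node
node → proxy
proxy → back
back → sink
sink → core
core → shard
shard → broker
broker → auth
auth → mirror
core → front
front → index

relay cache store hub node proxy back sink core shard broker auth mirror front index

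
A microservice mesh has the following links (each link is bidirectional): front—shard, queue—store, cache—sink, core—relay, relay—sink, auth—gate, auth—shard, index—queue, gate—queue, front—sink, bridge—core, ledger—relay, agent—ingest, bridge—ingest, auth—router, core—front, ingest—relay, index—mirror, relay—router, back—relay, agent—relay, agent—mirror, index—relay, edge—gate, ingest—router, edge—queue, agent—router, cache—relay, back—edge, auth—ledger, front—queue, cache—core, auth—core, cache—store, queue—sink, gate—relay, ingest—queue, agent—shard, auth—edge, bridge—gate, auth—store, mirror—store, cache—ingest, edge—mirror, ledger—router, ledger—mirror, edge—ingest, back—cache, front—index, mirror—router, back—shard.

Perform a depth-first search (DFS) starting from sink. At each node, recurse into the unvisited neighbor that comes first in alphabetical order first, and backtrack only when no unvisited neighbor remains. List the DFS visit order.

sink, cache, back, edge, auth, core, bridge, gate, queue, front, index, mirror, agent, ingest, relay, ledger, router, shard, store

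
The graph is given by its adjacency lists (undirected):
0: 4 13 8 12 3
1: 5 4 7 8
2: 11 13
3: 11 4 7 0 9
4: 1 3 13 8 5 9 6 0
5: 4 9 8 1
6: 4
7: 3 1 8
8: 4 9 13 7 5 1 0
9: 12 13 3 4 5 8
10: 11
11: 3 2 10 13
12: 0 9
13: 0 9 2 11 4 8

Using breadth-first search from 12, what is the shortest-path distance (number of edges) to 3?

Level 0: 12
Level 1: 0, 9
Level 2: 3, 4, 5, 8, 13
Level 3: 1, 2, 6, 7, 11
Level 4: 10
3 first appears at level 2.

2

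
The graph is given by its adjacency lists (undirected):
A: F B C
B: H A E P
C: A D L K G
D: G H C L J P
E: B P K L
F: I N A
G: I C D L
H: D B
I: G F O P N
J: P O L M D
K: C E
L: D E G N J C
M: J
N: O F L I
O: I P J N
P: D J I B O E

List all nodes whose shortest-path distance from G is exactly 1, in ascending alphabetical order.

Level 0: G
Level 1: C, D, I, L
Level 2: A, E, F, H, J, K, N, O, P
Level 3: B, M

C, D, I, L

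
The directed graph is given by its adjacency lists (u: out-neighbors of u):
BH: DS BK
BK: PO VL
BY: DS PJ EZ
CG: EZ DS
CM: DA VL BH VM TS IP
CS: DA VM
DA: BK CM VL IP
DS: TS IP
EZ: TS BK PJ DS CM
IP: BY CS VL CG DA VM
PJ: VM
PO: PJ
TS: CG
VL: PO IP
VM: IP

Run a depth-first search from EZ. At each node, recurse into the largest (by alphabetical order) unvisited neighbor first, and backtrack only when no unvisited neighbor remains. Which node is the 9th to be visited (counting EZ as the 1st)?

Visit EZ
EZ → TS
TS → CG
CG → DS
DS → IP
IP → VM
IP → VL
VL → PO
PO → PJ
IP → DA
DA → CM
CM → BH
BH → BK
IP → CS
IP → BY

Visit order: EZ, TS, CG, DS, IP, VM, VL, PO, PJ, DA, CM, BH, BK, CS, BY

PJ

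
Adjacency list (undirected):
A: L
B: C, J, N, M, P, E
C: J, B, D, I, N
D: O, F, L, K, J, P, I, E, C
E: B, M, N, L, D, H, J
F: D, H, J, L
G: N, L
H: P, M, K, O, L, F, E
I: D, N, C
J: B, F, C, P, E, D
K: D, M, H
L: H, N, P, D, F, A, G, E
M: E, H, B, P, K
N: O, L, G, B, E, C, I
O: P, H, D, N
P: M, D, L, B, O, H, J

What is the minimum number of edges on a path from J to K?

Level 0: J
Level 1: B, C, D, E, F, P
Level 2: H, I, K, L, M, N, O
Level 3: A, G
K first appears at level 2.

2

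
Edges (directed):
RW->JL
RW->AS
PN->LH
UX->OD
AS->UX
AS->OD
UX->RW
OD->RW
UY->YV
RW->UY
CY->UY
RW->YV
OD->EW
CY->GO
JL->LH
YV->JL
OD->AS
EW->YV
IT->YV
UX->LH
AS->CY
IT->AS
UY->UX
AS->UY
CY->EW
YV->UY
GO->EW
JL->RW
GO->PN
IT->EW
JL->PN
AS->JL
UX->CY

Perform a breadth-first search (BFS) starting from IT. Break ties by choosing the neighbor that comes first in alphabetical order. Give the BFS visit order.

IT, AS, EW, YV, CY, JL, OD, UX, UY, GO, LH, PN, RW

Visit IT; enqueue AS, EW, YV → queue [AS, EW, YV]
Visit AS; enqueue CY, JL, OD, UX, UY → queue [EW, YV, CY, JL, OD, UX, UY]
Visit EW → queue [YV, CY, JL, OD, UX, UY]
Visit YV → queue [CY, JL, OD, UX, UY]
Visit CY; enqueue GO → queue [JL, OD, UX, UY, GO]
Visit JL; enqueue LH, PN, RW → queue [OD, UX, UY, GO, LH, PN, RW]
Visit OD → queue [UX, UY, GO, LH, PN, RW]
Visit UX → queue [UY, GO, LH, PN, RW]
Visit UY → queue [GO, LH, PN, RW]
Visit GO → queue [LH, PN, RW]
Visit LH → queue [PN, RW]
Visit PN → queue [RW]
Visit RW → queue []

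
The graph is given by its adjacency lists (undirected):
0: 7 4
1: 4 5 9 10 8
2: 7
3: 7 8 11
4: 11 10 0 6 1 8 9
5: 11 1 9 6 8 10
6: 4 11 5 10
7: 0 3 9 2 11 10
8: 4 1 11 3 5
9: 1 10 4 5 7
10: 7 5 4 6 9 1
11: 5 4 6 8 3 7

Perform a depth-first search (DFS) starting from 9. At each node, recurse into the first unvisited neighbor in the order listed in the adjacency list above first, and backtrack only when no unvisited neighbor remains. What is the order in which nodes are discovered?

Visit 9
9 → 1
1 → 4
4 → 11
11 → 5
5 → 6
6 → 10
10 → 7
7 → 0
7 → 3
3 → 8
7 → 2

9, 1, 4, 11, 5, 6, 10, 7, 0, 3, 8, 2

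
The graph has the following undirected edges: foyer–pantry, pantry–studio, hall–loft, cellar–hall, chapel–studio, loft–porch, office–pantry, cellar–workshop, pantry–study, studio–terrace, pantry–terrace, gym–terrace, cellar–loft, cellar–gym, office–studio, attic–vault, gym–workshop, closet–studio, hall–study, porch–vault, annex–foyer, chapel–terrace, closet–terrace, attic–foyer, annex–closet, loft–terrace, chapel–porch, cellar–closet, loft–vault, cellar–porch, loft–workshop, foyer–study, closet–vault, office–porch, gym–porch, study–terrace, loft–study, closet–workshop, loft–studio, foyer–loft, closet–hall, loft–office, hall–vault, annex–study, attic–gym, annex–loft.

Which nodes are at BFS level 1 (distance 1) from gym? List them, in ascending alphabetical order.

attic, cellar, porch, terrace, workshop

Level 0: gym
Level 1: attic, cellar, porch, terrace, workshop
Level 2: chapel, closet, foyer, hall, loft, office, pantry, studio, study, vault
Level 3: annex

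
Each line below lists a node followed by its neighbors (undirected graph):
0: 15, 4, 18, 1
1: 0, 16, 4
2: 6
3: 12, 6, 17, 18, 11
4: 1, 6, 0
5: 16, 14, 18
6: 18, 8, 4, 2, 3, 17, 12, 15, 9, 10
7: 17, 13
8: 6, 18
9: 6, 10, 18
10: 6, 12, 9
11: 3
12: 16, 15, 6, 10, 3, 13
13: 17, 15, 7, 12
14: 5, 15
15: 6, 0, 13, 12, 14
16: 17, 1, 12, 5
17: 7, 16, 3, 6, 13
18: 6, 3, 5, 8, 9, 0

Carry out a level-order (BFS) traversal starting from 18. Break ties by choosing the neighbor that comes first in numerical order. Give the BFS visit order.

Visit 18; enqueue 0, 3, 5, 6, 8, 9 → queue [0, 3, 5, 6, 8, 9]
Visit 0; enqueue 1, 4, 15 → queue [3, 5, 6, 8, 9, 1, 4, 15]
Visit 3; enqueue 11, 12, 17 → queue [5, 6, 8, 9, 1, 4, 15, 11, 12, 17]
Visit 5; enqueue 14, 16 → queue [6, 8, 9, 1, 4, 15, 11, 12, 17, 14, 16]
Visit 6; enqueue 2, 10 → queue [8, 9, 1, 4, 15, 11, 12, 17, 14, 16, 2, 10]
Visit 8 → queue [9, 1, 4, 15, 11, 12, 17, 14, 16, 2, 10]
Visit 9 → queue [1, 4, 15, 11, 12, 17, 14, 16, 2, 10]
Visit 1 → queue [4, 15, 11, 12, 17, 14, 16, 2, 10]
Visit 4 → queue [15, 11, 12, 17, 14, 16, 2, 10]
Visit 15; enqueue 13 → queue [11, 12, 17, 14, 16, 2, 10, 13]
Visit 11 → queue [12, 17, 14, 16, 2, 10, 13]
Visit 12 → queue [17, 14, 16, 2, 10, 13]
Visit 17; enqueue 7 → queue [14, 16, 2, 10, 13, 7]
Visit 14 → queue [16, 2, 10, 13, 7]
Visit 16 → queue [2, 10, 13, 7]
Visit 2 → queue [10, 13, 7]
Visit 10 → queue [13, 7]
Visit 13 → queue [7]
Visit 7 → queue []

18, 0, 3, 5, 6, 8, 9, 1, 4, 15, 11, 12, 17, 14, 16, 2, 10, 13, 7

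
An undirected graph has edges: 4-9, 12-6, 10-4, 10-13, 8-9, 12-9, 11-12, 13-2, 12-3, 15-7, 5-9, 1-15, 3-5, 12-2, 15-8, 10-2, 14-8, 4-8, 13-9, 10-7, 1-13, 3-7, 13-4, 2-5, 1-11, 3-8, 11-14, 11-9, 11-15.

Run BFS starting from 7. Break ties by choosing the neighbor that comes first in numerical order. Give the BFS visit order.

Visit 7; enqueue 3, 10, 15 → queue [3, 10, 15]
Visit 3; enqueue 5, 8, 12 → queue [10, 15, 5, 8, 12]
Visit 10; enqueue 2, 4, 13 → queue [15, 5, 8, 12, 2, 4, 13]
Visit 15; enqueue 1, 11 → queue [5, 8, 12, 2, 4, 13, 1, 11]
Visit 5; enqueue 9 → queue [8, 12, 2, 4, 13, 1, 11, 9]
Visit 8; enqueue 14 → queue [12, 2, 4, 13, 1, 11, 9, 14]
Visit 12; enqueue 6 → queue [2, 4, 13, 1, 11, 9, 14, 6]
Visit 2 → queue [4, 13, 1, 11, 9, 14, 6]
Visit 4 → queue [13, 1, 11, 9, 14, 6]
Visit 13 → queue [1, 11, 9, 14, 6]
Visit 1 → queue [11, 9, 14, 6]
Visit 11 → queue [9, 14, 6]
Visit 9 → queue [14, 6]
Visit 14 → queue [6]
Visit 6 → queue []

7, 3, 10, 15, 5, 8, 12, 2, 4, 13, 1, 11, 9, 14, 6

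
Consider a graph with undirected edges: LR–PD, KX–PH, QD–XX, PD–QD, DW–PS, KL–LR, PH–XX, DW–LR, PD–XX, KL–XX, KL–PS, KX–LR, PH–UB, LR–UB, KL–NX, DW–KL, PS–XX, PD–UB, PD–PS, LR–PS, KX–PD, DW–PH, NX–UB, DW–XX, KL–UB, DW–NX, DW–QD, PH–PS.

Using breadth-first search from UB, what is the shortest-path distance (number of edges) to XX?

Level 0: UB
Level 1: KL, LR, NX, PD, PH
Level 2: DW, KX, PS, QD, XX
XX first appears at level 2.

2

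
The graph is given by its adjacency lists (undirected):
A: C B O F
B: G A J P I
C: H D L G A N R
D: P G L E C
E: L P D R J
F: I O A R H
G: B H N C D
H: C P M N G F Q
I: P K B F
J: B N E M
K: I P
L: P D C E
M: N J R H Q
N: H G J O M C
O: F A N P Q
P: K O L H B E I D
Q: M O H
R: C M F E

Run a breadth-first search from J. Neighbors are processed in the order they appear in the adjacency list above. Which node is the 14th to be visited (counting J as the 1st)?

D

Visit J; enqueue B, N, E, M → queue [B, N, E, M]
Visit B; enqueue G, A, P, I → queue [N, E, M, G, A, P, I]
Visit N; enqueue H, O, C → queue [E, M, G, A, P, I, H, O, C]
Visit E; enqueue L, D, R → queue [M, G, A, P, I, H, O, C, L, D, R]
Visit M; enqueue Q → queue [G, A, P, I, H, O, C, L, D, R, Q]
Visit G → queue [A, P, I, H, O, C, L, D, R, Q]
Visit A; enqueue F → queue [P, I, H, O, C, L, D, R, Q, F]
Visit P; enqueue K → queue [I, H, O, C, L, D, R, Q, F, K]
Visit I → queue [H, O, C, L, D, R, Q, F, K]
Visit H → queue [O, C, L, D, R, Q, F, K]
Visit O → queue [C, L, D, R, Q, F, K]
Visit C → queue [L, D, R, Q, F, K]
Visit L → queue [D, R, Q, F, K]
Visit D → queue [R, Q, F, K]
Visit R → queue [Q, F, K]
Visit Q → queue [F, K]
Visit F → queue [K]
Visit K → queue []

Visit order: J, B, N, E, M, G, A, P, I, H, O, C, L, D, R, Q, F, K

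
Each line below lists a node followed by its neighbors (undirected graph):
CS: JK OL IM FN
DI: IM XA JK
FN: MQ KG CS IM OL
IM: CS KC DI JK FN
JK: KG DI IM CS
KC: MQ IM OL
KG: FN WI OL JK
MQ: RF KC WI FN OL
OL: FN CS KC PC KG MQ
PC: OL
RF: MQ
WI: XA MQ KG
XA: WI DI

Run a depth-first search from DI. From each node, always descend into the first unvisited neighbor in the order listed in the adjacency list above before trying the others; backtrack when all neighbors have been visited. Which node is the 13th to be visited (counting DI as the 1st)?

XA

Visit DI
DI → IM
IM → CS
CS → JK
JK → KG
KG → FN
FN → MQ
MQ → RF
MQ → KC
KC → OL
OL → PC
MQ → WI
WI → XA

Visit order: DI, IM, CS, JK, KG, FN, MQ, RF, KC, OL, PC, WI, XA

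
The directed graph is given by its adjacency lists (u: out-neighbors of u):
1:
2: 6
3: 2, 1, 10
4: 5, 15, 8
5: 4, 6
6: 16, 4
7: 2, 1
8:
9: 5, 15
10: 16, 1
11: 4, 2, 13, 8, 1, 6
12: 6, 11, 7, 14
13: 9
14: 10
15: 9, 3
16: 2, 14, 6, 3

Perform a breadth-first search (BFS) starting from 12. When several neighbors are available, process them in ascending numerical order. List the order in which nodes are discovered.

Visit 12; enqueue 6, 7, 11, 14 → queue [6, 7, 11, 14]
Visit 6; enqueue 4, 16 → queue [7, 11, 14, 4, 16]
Visit 7; enqueue 1, 2 → queue [11, 14, 4, 16, 1, 2]
Visit 11; enqueue 8, 13 → queue [14, 4, 16, 1, 2, 8, 13]
Visit 14; enqueue 10 → queue [4, 16, 1, 2, 8, 13, 10]
Visit 4; enqueue 5, 15 → queue [16, 1, 2, 8, 13, 10, 5, 15]
Visit 16; enqueue 3 → queue [1, 2, 8, 13, 10, 5, 15, 3]
Visit 1 → queue [2, 8, 13, 10, 5, 15, 3]
Visit 2 → queue [8, 13, 10, 5, 15, 3]
Visit 8 → queue [13, 10, 5, 15, 3]
Visit 13; enqueue 9 → queue [10, 5, 15, 3, 9]
Visit 10 → queue [5, 15, 3, 9]
Visit 5 → queue [15, 3, 9]
Visit 15 → queue [3, 9]
Visit 3 → queue [9]
Visit 9 → queue []

12 -> 6 -> 7 -> 11 -> 14 -> 4 -> 16 -> 1 -> 2 -> 8 -> 13 -> 10 -> 5 -> 15 -> 3 -> 9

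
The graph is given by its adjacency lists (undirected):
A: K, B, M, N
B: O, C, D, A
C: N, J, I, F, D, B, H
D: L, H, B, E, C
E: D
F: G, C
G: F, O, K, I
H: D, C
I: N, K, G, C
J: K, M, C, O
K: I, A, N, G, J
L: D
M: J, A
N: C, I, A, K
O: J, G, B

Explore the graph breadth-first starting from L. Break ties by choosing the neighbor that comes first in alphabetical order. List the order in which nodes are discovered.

Visit L; enqueue D → queue [D]
Visit D; enqueue B, C, E, H → queue [B, C, E, H]
Visit B; enqueue A, O → queue [C, E, H, A, O]
Visit C; enqueue F, I, J, N → queue [E, H, A, O, F, I, J, N]
Visit E → queue [H, A, O, F, I, J, N]
Visit H → queue [A, O, F, I, J, N]
Visit A; enqueue K, M → queue [O, F, I, J, N, K, M]
Visit O; enqueue G → queue [F, I, J, N, K, M, G]
Visit F → queue [I, J, N, K, M, G]
Visit I → queue [J, N, K, M, G]
Visit J → queue [N, K, M, G]
Visit N → queue [K, M, G]
Visit K → queue [M, G]
Visit M → queue [G]
Visit G → queue []

L, D, B, C, E, H, A, O, F, I, J, N, K, M, G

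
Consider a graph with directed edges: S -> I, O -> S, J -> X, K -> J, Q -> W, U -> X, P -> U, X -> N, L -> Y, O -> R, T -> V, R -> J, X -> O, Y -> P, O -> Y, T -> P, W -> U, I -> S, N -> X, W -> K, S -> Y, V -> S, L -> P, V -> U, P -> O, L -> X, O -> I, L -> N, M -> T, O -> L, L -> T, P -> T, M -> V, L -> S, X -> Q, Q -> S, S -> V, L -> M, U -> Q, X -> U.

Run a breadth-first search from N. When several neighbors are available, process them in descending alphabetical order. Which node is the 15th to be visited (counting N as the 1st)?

Visit N; enqueue X → queue [X]
Visit X; enqueue U, Q, O → queue [U, Q, O]
Visit U → queue [Q, O]
Visit Q; enqueue W, S → queue [O, W, S]
Visit O; enqueue Y, R, L, I → queue [W, S, Y, R, L, I]
Visit W; enqueue K → queue [S, Y, R, L, I, K]
Visit S; enqueue V → queue [Y, R, L, I, K, V]
Visit Y; enqueue P → queue [R, L, I, K, V, P]
Visit R; enqueue J → queue [L, I, K, V, P, J]
Visit L; enqueue T, M → queue [I, K, V, P, J, T, M]
Visit I → queue [K, V, P, J, T, M]
Visit K → queue [V, P, J, T, M]
Visit V → queue [P, J, T, M]
Visit P → queue [J, T, M]
Visit J → queue [T, M]
Visit T → queue [M]
Visit M → queue []

Visit order: N, X, U, Q, O, W, S, Y, R, L, I, K, V, P, J, T, M

J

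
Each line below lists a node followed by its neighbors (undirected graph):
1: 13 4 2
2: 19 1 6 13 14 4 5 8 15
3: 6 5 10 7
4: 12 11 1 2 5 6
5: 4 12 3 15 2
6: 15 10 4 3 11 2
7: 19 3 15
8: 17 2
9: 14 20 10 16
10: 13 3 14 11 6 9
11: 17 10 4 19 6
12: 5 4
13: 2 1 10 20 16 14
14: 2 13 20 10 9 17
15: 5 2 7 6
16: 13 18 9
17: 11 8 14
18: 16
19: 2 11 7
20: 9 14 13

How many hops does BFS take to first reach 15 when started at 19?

Level 0: 19
Level 1: 2, 7, 11
Level 2: 1, 3, 4, 5, 6, 8, 10, 13, 14, 15, 17
Level 3: 9, 12, 16, 20
Level 4: 18
15 first appears at level 2.

2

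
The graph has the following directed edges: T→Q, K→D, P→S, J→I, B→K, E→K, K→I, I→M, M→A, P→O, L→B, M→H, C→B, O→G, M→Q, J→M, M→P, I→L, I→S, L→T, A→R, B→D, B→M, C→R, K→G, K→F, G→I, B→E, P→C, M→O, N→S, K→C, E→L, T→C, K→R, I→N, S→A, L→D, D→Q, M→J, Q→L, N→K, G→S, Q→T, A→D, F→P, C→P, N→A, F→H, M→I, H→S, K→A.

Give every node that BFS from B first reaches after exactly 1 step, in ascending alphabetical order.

D, E, K, M

Level 0: B
Level 1: D, E, K, M
Level 2: A, C, F, G, H, I, J, L, O, P, Q, R
Level 3: N, S, T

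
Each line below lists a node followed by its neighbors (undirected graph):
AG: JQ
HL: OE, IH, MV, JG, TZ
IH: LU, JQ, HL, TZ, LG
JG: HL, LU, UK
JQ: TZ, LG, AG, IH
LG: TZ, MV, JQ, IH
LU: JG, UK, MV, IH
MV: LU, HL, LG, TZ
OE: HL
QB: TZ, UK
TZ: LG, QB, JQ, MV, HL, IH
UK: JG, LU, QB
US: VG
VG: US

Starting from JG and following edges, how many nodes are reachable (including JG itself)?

12

BFS from JG visits: JG, HL, LU, UK, OE, IH, MV, TZ, QB, JQ, LG, AG
Reachable nodes: 12 of 14 total.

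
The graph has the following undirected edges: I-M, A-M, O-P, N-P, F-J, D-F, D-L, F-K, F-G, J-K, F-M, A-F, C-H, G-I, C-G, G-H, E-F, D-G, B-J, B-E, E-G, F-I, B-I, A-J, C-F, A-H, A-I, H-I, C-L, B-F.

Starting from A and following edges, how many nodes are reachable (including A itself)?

13

BFS from A visits: A, M, J, I, H, F, K, B, G, C, E, D, L
Reachable nodes: 13 of 16 total.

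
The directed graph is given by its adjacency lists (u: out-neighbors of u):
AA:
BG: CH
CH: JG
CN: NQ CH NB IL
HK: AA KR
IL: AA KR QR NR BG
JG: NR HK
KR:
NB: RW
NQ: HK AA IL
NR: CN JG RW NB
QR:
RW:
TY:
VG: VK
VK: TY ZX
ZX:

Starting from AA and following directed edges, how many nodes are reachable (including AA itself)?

BFS from AA visits: AA
Reachable nodes: 1 of 17 total.

1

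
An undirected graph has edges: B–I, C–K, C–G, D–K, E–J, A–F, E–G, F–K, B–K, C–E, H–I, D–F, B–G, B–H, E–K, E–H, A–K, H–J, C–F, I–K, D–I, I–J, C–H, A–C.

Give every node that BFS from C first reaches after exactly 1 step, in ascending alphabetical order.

Level 0: C
Level 1: A, E, F, G, H, K
Level 2: B, D, I, J

A, E, F, G, H, K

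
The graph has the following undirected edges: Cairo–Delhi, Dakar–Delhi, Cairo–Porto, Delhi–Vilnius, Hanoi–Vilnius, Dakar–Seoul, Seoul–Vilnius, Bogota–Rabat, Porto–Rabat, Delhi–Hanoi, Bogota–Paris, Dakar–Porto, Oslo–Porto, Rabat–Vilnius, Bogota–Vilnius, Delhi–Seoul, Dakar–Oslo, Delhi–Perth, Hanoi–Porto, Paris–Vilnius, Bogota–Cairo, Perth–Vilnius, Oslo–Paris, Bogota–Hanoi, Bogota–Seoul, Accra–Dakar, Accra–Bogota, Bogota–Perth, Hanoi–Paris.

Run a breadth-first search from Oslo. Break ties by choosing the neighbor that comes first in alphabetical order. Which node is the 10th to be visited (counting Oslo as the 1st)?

Vilnius

Visit Oslo; enqueue Dakar, Paris, Porto → queue [Dakar, Paris, Porto]
Visit Dakar; enqueue Accra, Delhi, Seoul → queue [Paris, Porto, Accra, Delhi, Seoul]
Visit Paris; enqueue Bogota, Hanoi, Vilnius → queue [Porto, Accra, Delhi, Seoul, Bogota, Hanoi, Vilnius]
Visit Porto; enqueue Cairo, Rabat → queue [Accra, Delhi, Seoul, Bogota, Hanoi, Vilnius, Cairo, Rabat]
Visit Accra → queue [Delhi, Seoul, Bogota, Hanoi, Vilnius, Cairo, Rabat]
Visit Delhi; enqueue Perth → queue [Seoul, Bogota, Hanoi, Vilnius, Cairo, Rabat, Perth]
Visit Seoul → queue [Bogota, Hanoi, Vilnius, Cairo, Rabat, Perth]
Visit Bogota → queue [Hanoi, Vilnius, Cairo, Rabat, Perth]
Visit Hanoi → queue [Vilnius, Cairo, Rabat, Perth]
Visit Vilnius → queue [Cairo, Rabat, Perth]
Visit Cairo → queue [Rabat, Perth]
Visit Rabat → queue [Perth]
Visit Perth → queue []

Visit order: Oslo, Dakar, Paris, Porto, Accra, Delhi, Seoul, Bogota, Hanoi, Vilnius, Cairo, Rabat, Perth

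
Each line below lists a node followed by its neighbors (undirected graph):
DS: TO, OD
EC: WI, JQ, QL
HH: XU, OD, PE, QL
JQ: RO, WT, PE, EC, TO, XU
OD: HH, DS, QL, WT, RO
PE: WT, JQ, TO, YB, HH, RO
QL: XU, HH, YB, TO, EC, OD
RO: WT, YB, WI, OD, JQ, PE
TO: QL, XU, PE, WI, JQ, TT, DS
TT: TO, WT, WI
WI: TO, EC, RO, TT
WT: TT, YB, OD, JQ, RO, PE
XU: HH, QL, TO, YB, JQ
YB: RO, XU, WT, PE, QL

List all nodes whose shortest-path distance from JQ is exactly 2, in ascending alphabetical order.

DS, HH, OD, QL, TT, WI, YB

Level 0: JQ
Level 1: EC, PE, RO, TO, WT, XU
Level 2: DS, HH, OD, QL, TT, WI, YB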